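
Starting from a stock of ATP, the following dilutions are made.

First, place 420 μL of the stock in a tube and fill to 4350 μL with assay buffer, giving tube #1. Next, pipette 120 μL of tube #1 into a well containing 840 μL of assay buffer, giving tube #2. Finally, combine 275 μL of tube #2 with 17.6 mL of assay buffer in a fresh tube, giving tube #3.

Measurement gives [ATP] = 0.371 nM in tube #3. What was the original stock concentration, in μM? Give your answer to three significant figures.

Step 1: 420 μL brought to 4350 μL → factor 4350/420 = 10.357
Step 2: 120 μL + 840 μL = 960 μL total → factor 960/120 = 8
Step 3: 275 μL + 17.6 mL = 17875 μL total → factor 17875/275 = 65
Overall dilution factor = 10.357 × 8 × 65 = 5385.7
Stock = 0.371 nM × 5385.7 = 1998 nM = 2.00 μM

2.00 μM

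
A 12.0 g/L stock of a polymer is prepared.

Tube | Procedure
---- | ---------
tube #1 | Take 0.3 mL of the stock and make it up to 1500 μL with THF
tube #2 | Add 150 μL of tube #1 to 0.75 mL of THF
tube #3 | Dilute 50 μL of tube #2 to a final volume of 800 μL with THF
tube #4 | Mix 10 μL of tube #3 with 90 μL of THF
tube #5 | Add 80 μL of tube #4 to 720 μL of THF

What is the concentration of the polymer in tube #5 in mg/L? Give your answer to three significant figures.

Step 1: 0.3 mL brought to 1500 μL → factor 1.5/0.3 = 5
Step 2: 150 μL + 0.75 mL = 900 μL total → factor 900/150 = 6
Step 3: 50 μL brought to 800 μL → factor 800/50 = 16
Step 4: 10 μL + 90 μL = 100 μL total → factor 100/10 = 10
Step 5: 80 μL + 720 μL = 800 μL total → factor 800/80 = 10
Overall dilution factor = 5 × 6 × 16 × 10 × 10 = 48000
Final = 12.0 g/L / 48000 = 0.0002500 g/L = 0.250 mg/L

0.250 mg/L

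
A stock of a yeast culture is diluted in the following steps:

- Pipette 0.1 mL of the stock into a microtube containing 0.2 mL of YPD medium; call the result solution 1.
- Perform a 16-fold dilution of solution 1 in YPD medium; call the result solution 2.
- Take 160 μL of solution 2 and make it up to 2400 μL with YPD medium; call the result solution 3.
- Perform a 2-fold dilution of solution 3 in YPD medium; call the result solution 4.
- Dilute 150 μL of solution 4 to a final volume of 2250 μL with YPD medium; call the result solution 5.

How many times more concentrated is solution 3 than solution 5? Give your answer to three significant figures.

Step 1: 0.1 mL + 0.2 mL = 0.3 mL total → factor 0.3/0.1 = 3
Step 2: 16-fold → factor 16
Step 3: 160 μL brought to 2400 μL → factor 2400/160 = 15
Step 4: 2-fold → factor 2
Step 5: 150 μL brought to 2250 μL → factor 2250/150 = 15
Dilution factor to solution 3 = 720; to solution 5 = 21600
[solution 3]/[solution 5] = (factor to solution 5)/(factor to solution 3) = 21600/720 = 30.0

30.0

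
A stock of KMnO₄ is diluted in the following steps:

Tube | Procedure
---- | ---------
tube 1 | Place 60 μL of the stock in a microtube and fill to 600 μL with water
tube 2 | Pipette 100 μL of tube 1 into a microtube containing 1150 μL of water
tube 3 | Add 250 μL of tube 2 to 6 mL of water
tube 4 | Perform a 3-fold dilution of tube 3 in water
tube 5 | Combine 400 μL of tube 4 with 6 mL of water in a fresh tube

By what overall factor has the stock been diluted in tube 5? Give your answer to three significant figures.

1.50 × 10^5

Step 1: 60 μL brought to 600 μL → factor 600/60 = 10
Step 2: 100 μL + 1150 μL = 1250 μL total → factor 1250/100 = 12.5
Step 3: 250 μL + 6 mL = 6250 μL total → factor 6250/250 = 25
Step 4: 3-fold → factor 3
Step 5: 400 μL + 6 mL = 6400 μL total → factor 6400/400 = 16
Overall dilution factor = 10 × 12.5 × 25 × 3 × 16 = 1.5 × 10^5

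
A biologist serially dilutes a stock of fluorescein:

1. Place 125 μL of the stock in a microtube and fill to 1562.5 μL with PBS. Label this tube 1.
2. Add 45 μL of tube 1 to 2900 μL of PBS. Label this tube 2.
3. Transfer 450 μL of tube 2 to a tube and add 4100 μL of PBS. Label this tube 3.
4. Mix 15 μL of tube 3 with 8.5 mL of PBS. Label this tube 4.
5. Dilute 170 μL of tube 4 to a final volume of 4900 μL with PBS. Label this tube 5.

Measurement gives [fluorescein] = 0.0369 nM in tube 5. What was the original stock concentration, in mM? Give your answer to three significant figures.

Step 1: 125 μL brought to 1562.5 μL → factor 1562.5/125 = 12.5
Step 2: 45 μL + 2900 μL = 2945 μL total → factor 2945/45 = 65.444
Step 3: 450 μL + 4100 μL = 4550 μL total → factor 4550/450 = 10.111
Step 4: 15 μL + 8.5 mL = 8515 μL total → factor 8515/15 = 567.67
Step 5: 170 μL brought to 4900 μL → factor 4900/170 = 28.824
Overall dilution factor = 12.5 × 65.444 × 10.111 × 567.67 × 28.824 = 1.3534 × 10^8
Stock = 0.0369 nM × 1.3534 × 10^8 = 4.994 × 10^6 nM = 4.99 mM

4.99 mM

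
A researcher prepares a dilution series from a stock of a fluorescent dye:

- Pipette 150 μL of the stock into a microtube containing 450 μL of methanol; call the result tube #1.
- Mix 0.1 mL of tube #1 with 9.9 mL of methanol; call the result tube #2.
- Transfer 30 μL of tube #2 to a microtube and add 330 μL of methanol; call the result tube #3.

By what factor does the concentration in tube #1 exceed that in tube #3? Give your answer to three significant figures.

1.20 × 10^3

Step 1: 150 μL + 450 μL = 600 μL total → factor 600/150 = 4
Step 2: 0.1 mL + 9.9 mL = 10 mL total → factor 10/0.1 = 100
Step 3: 30 μL + 330 μL = 360 μL total → factor 360/30 = 12
Dilution factor to tube #1 = 4; to tube #3 = 4800
[tube #1]/[tube #3] = (factor to tube #3)/(factor to tube #1) = 4800/4 = 1.20 × 10^3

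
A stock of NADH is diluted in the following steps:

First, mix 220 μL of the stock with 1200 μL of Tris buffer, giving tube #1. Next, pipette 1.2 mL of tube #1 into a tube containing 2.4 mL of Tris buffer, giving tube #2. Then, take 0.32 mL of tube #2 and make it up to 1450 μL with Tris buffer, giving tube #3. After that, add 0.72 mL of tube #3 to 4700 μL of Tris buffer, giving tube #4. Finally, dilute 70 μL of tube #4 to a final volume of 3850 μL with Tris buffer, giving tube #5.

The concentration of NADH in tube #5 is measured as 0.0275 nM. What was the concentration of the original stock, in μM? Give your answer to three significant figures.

0.999 μM

Step 1: 220 μL + 1200 μL = 1420 μL total → factor 1420/220 = 6.4545
Step 2: 1.2 mL + 2.4 mL = 3.6 mL total → factor 3.6/1.2 = 3
Step 3: 0.32 mL brought to 1450 μL → factor 1.45/0.32 = 4.5312
Step 4: 0.72 mL + 4700 μL = 5.42 mL total → factor 5.42/0.72 = 7.5278
Step 5: 70 μL brought to 3850 μL → factor 3850/70 = 55
Overall dilution factor = 6.4545 × 3 × 4.5312 × 7.5278 × 55 = 36327
Stock = 0.0275 nM × 36327 = 999.0 nM = 0.999 μM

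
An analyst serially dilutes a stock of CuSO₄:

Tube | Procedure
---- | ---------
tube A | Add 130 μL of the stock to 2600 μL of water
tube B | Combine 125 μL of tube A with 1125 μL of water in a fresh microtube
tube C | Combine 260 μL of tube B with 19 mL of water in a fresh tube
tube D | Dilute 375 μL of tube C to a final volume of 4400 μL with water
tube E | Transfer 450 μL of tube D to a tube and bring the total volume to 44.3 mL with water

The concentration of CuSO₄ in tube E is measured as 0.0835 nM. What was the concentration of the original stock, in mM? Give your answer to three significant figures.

1.50 mM

Step 1: 130 μL + 2600 μL = 2730 μL total → factor 2730/130 = 21
Step 2: 125 μL + 1125 μL = 1250 μL total → factor 1250/125 = 10
Step 3: 260 μL + 19 mL = 19260 μL total → factor 19260/260 = 74.077
Step 4: 375 μL brought to 4400 μL → factor 4400/375 = 11.733
Step 5: 450 μL brought to 44.3 mL → factor 44300/450 = 98.444
Overall dilution factor = 21 × 10 × 74.077 × 11.733 × 98.444 = 1.7969 × 10^7
Stock = 0.0835 nM × 1.7969 × 10^7 = 1.500 × 10^6 nM = 1.50 mM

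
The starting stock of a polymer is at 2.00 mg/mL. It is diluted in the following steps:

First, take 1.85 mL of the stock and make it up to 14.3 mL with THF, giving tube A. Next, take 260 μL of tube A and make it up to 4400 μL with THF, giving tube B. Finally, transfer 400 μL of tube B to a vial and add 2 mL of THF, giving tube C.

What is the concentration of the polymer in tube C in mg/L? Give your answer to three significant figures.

2.55 mg/L

Step 1: 1.85 mL brought to 14.3 mL → factor 14.3/1.85 = 7.7297
Step 2: 260 μL brought to 4400 μL → factor 4400/260 = 16.923
Step 3: 400 μL + 2 mL = 2400 μL total → factor 2400/400 = 6
Overall dilution factor = 7.7297 × 16.923 × 6 = 784.86
Final = 2.00 mg/mL / 784.86 = 0.002548 mg/mL = 2.55 mg/L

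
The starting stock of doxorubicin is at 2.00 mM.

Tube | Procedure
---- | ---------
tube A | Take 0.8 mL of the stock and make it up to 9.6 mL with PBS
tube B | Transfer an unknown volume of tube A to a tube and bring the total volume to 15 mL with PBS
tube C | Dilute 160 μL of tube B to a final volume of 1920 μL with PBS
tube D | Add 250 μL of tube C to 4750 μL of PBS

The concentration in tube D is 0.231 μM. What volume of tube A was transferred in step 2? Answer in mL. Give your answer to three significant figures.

Step 1: 0.8 mL brought to 9.6 mL → factor 9.6/0.8 = 12
Step 2: v brought to 15 mL → factor = 15 mL/v
Step 3: 160 μL brought to 1920 μL → factor 1920/160 = 12
Step 4: 250 μL + 4750 μL = 5000 μL total → factor 5000/250 = 20
Product of known-step factors = 2880
Overall factor = 2.00 mM / (0.231 μM) = 8658
Step-2 factor = 8658 / 2880 = 3.0063
v = 15 mL / 3.0063 = 4.99 mL

4.99 mL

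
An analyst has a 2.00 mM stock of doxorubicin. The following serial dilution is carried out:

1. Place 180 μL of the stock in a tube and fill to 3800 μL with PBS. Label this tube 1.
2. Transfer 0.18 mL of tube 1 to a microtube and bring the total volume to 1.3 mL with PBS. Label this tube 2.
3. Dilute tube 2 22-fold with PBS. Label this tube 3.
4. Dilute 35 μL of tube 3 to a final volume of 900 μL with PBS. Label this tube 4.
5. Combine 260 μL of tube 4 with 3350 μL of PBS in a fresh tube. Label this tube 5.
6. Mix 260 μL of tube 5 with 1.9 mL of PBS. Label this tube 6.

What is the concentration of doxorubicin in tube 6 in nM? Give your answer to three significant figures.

Step 1: 180 μL brought to 3800 μL → factor 3800/180 = 21.111
Step 2: 0.18 mL brought to 1.3 mL → factor 1.3/0.18 = 7.2222
Step 3: 22-fold → factor 22
Step 4: 35 μL brought to 900 μL → factor 900/35 = 25.714
Step 5: 260 μL + 3350 μL = 3610 μL total → factor 3610/260 = 13.885
Step 6: 260 μL + 1.9 mL = 2160 μL total → factor 2160/260 = 8.3077
Overall dilution factor = 21.111 × 7.2222 × 22 × 25.714 × 13.885 × 8.3077 = 9.9493 × 10^6
Final = 2.00 mM / 9.9493 × 10^6 = 2.010 × 10^-7 mM = 0.201 nM

0.201 nM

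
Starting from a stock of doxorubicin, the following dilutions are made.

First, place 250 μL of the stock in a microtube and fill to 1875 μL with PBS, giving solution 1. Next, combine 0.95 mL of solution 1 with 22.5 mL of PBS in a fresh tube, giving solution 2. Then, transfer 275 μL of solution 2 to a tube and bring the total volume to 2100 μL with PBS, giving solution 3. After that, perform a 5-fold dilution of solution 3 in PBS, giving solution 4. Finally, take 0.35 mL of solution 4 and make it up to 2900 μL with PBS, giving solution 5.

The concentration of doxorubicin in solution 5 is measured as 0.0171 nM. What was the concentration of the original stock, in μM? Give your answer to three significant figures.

Step 1: 250 μL brought to 1875 μL → factor 1875/250 = 7.5
Step 2: 0.95 mL + 22.5 mL = 23.45 mL total → factor 23.45/0.95 = 24.684
Step 3: 275 μL brought to 2100 μL → factor 2100/275 = 7.6364
Step 4: 5-fold → factor 5
Step 5: 0.35 mL brought to 2900 μL → factor 2.9/0.35 = 8.2857
Overall dilution factor = 7.5 × 24.684 × 7.6364 × 5 × 8.2857 = 58569
Stock = 0.0171 nM × 58569 = 1002 nM = 1.00 μM

1.00 μM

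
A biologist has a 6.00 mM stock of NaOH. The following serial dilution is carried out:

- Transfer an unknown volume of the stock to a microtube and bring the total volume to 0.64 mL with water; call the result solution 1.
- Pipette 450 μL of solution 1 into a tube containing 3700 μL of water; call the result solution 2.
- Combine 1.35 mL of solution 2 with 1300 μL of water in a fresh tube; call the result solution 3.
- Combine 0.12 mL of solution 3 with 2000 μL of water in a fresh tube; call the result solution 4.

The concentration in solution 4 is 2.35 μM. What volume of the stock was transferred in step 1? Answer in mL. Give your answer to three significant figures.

Step 1: v brought to 0.64 mL → factor = 0.64 mL/v
Step 2: 450 μL + 3700 μL = 4150 μL total → factor 4150/450 = 9.2222
Step 3: 1.35 mL + 1300 μL = 2.65 mL total → factor 2.65/1.35 = 1.963
Step 4: 0.12 mL + 2000 μL = 2.12 mL total → factor 2.12/0.12 = 17.667
Product of known-step factors = 319.82
Overall factor = 6.00 mM / (2.35 μM) = 2553.2
Step-1 factor = 2553.2 / 319.82 = 7.9833
v = 0.64 mL / 7.9833 = 0.0802 mL

0.0802 mL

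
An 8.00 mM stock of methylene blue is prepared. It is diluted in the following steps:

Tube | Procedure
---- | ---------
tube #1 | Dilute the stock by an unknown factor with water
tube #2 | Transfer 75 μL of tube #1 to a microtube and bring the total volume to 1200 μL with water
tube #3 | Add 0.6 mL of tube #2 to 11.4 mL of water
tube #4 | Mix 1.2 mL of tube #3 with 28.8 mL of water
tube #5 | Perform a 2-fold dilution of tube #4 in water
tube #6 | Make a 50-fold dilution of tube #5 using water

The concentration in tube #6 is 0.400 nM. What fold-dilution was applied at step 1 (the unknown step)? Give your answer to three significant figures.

Step 1: unknown factor x
Step 2: 75 μL brought to 1200 μL → factor 1200/75 = 16
Step 3: 0.6 mL + 11.4 mL = 12 mL total → factor 12/0.6 = 20
Step 4: 1.2 mL + 28.8 mL = 30 mL total → factor 30/1.2 = 25
Step 5: 2-fold → factor 2
Step 6: 50-fold → factor 50
Product of known-step factors = 8 × 10^5
Overall factor = 8.00 mM / (0.400 nM) = 2 × 10^7
x = 2 × 10^7 / 8 × 10^5 = 25.0

25.0-fold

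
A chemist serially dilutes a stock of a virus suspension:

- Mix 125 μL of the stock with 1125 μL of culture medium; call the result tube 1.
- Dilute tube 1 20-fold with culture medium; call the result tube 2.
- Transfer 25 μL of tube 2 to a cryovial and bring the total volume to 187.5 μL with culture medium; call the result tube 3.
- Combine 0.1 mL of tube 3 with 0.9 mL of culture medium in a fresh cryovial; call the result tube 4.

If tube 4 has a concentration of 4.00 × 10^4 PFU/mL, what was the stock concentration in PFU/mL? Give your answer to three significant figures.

6.00 × 10^8 PFU/mL

Step 1: 125 μL + 1125 μL = 1250 μL total → factor 1250/125 = 10
Step 2: 20-fold → factor 20
Step 3: 25 μL brought to 187.5 μL → factor 187.5/25 = 7.5
Step 4: 0.1 mL + 0.9 mL = 1 mL total → factor 1/0.1 = 10
Overall dilution factor = 10 × 20 × 7.5 × 10 = 15000
Stock = 4.00 × 10^4 PFU/mL × 15000 = 6.00 × 10^8 PFU/mL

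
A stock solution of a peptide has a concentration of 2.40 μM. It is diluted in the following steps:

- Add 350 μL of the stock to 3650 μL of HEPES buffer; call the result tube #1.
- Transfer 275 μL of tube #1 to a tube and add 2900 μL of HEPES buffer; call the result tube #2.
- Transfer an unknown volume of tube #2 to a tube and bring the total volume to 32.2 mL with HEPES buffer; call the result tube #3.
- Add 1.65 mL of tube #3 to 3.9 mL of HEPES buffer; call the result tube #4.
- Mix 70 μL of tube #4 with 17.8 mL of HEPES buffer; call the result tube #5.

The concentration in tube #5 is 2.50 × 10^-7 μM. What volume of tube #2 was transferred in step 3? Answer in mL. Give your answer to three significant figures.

Step 1: 350 μL + 3650 μL = 4000 μL total → factor 4000/350 = 11.429
Step 2: 275 μL + 2900 μL = 3175 μL total → factor 3175/275 = 11.545
Step 3: v brought to 32.2 mL → factor = 32.2 mL/v
Step 4: 1.65 mL + 3.9 mL = 5.55 mL total → factor 5.55/1.65 = 3.3636
Step 5: 70 μL + 17.8 mL = 17870 μL total → factor 17870/70 = 255.29
Product of known-step factors = 1.133 × 10^5
Overall factor = 2.40 μM / (2.50 × 10^-7 μM) = 9.6 × 10^6
Step-3 factor = 9.6 × 10^6 / 1.133 × 10^5 = 84.729
v = 32.2 mL / 84.729 = 0.380 mL

0.380 mL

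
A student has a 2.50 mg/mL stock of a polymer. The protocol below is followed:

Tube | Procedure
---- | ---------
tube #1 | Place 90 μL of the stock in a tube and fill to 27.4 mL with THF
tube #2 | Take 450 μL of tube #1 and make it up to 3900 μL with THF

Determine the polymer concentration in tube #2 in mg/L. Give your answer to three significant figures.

Step 1: 90 μL brought to 27.4 mL → factor 27400/90 = 304.44
Step 2: 450 μL brought to 3900 μL → factor 3900/450 = 8.6667
Overall dilution factor = 304.44 × 8.6667 = 2638.5
Final = 2.50 mg/mL / 2638.5 = 0.0009475 mg/mL = 0.948 mg/L

0.948 mg/L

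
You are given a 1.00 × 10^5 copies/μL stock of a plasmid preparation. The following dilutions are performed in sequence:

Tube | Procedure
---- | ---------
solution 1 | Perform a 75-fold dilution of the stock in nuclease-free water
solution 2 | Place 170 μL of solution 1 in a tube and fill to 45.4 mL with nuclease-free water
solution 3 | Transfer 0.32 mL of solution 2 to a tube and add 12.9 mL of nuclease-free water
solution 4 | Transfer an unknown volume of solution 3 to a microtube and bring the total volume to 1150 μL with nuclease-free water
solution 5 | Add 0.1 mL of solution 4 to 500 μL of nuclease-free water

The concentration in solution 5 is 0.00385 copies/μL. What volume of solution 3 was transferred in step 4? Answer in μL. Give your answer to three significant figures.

Step 1: 75-fold → factor 75
Step 2: 170 μL brought to 45.4 mL → factor 45400/170 = 267.06
Step 3: 0.32 mL + 12.9 mL = 13.22 mL total → factor 13.22/0.32 = 41.312
Step 4: v brought to 1150 μL → factor = 1150 μL/v
Step 5: 0.1 mL + 500 μL = 0.6 mL total → factor 0.6/0.1 = 6
Product of known-step factors = 4.9648 × 10^6
Overall factor = 1.00 × 10^5 copies/μL / (0.00385 copies/μL) = 2.5974 × 10^7
Step-4 factor = 2.5974 × 10^7 / 4.9648 × 10^6 = 5.2316
v = 1150 μL / 5.2316 = 220 μL

220 μL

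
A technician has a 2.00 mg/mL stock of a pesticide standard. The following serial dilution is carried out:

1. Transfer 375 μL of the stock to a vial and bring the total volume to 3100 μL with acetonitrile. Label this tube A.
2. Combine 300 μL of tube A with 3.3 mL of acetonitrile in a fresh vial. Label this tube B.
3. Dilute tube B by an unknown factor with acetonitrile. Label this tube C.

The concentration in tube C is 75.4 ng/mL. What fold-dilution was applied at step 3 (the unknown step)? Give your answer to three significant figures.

267-fold

Step 1: 375 μL brought to 3100 μL → factor 3100/375 = 8.2667
Step 2: 300 μL + 3.3 mL = 3600 μL total → factor 3600/300 = 12
Step 3: unknown factor x
Product of known-step factors = 99.2
Overall factor = 2.00 mg/mL / (75.4 ng/mL) = 26525
x = 26525 / 99.2 = 267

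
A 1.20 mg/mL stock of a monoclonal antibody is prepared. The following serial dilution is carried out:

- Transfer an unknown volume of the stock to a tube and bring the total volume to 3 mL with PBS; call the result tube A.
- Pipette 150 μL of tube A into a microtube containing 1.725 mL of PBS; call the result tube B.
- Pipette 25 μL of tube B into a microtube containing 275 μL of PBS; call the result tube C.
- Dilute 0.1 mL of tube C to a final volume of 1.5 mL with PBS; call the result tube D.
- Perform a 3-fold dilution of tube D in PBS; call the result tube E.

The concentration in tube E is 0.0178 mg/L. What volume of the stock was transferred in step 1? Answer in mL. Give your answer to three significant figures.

Step 1: v brought to 3 mL → factor = 3 mL/v
Step 2: 150 μL + 1.725 mL = 1875 μL total → factor 1875/150 = 12.5
Step 3: 25 μL + 275 μL = 300 μL total → factor 300/25 = 12
Step 4: 0.1 mL brought to 1.5 mL → factor 1.5/0.1 = 15
Step 5: 3-fold → factor 3
Product of known-step factors = 6750
Overall factor = 1.20 mg/mL / (0.0178 mg/L) = 67416
Step-1 factor = 67416 / 6750 = 9.9875
v = 3 mL / 9.9875 = 0.300 mL

0.300 mL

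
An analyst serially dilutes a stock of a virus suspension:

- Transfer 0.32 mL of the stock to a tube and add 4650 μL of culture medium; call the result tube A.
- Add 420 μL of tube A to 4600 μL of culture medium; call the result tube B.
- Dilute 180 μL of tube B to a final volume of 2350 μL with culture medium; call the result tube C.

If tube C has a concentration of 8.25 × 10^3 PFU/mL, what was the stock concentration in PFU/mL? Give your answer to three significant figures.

Step 1: 0.32 mL + 4650 μL = 4.97 mL total → factor 4.97/0.32 = 15.531
Step 2: 420 μL + 4600 μL = 5020 μL total → factor 5020/420 = 11.952
Step 3: 180 μL brought to 2350 μL → factor 2350/180 = 13.056
Overall dilution factor = 15.531 × 11.952 × 13.056 = 2423.6
Stock = 8.25 × 10^3 PFU/mL × 2423.6 = 2.00 × 10^7 PFU/mL

2.00 × 10^7 PFU/mL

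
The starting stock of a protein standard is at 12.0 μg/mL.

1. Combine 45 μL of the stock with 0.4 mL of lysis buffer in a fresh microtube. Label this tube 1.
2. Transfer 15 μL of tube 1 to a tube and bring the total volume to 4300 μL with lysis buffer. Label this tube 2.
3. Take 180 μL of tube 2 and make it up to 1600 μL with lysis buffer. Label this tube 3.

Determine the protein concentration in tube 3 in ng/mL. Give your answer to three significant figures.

0.476 ng/mL

Step 1: 45 μL + 0.4 mL = 445 μL total → factor 445/45 = 9.8889
Step 2: 15 μL brought to 4300 μL → factor 4300/15 = 286.67
Step 3: 180 μL brought to 1600 μL → factor 1600/180 = 8.8889
Overall dilution factor = 9.8889 × 286.67 × 8.8889 = 25198
Final = 12.0 μg/mL / 25198 = 0.0004762 μg/mL = 0.476 ng/mL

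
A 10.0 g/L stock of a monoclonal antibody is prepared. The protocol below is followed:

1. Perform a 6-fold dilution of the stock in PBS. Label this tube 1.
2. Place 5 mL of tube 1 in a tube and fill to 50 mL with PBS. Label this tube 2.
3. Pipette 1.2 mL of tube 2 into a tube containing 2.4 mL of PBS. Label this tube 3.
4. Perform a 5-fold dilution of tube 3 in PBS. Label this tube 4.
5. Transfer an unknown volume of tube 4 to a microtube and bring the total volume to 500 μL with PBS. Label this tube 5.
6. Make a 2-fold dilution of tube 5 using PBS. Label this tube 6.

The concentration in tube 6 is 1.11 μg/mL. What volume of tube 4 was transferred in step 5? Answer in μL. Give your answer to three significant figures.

99.9 μL

Step 1: 6-fold → factor 6
Step 2: 5 mL brought to 50 mL → factor 50/5 = 10
Step 3: 1.2 mL + 2.4 mL = 3.6 mL total → factor 3.6/1.2 = 3
Step 4: 5-fold → factor 5
Step 5: v brought to 500 μL → factor = 500 μL/v
Step 6: 2-fold → factor 2
Product of known-step factors = 1800
Overall factor = 10.0 g/L / (1.11 μg/mL) = 9009
Step-5 factor = 9009 / 1800 = 5.005
v = 500 μL / 5.005 = 99.9 μL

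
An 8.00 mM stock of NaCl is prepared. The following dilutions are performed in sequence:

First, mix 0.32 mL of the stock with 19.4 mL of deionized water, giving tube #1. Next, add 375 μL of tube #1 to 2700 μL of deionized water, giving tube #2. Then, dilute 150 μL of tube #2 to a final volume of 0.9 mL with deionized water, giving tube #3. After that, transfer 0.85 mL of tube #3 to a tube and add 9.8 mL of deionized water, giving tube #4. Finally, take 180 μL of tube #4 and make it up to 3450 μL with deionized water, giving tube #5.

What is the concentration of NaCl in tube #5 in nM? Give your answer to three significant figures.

11.0 nM

Step 1: 0.32 mL + 19.4 mL = 19.72 mL total → factor 19.72/0.32 = 61.625
Step 2: 375 μL + 2700 μL = 3075 μL total → factor 3075/375 = 8.2
Step 3: 150 μL brought to 0.9 mL → factor 900/150 = 6
Step 4: 0.85 mL + 9.8 mL = 10.65 mL total → factor 10.65/0.85 = 12.529
Step 5: 180 μL brought to 3450 μL → factor 3450/180 = 19.167
Overall dilution factor = 61.625 × 8.2 × 6 × 12.529 × 19.167 = 7.2811 × 10^5
Final = 8.00 mM / 7.2811 × 10^5 = 1.099 × 10^-5 mM = 11.0 nM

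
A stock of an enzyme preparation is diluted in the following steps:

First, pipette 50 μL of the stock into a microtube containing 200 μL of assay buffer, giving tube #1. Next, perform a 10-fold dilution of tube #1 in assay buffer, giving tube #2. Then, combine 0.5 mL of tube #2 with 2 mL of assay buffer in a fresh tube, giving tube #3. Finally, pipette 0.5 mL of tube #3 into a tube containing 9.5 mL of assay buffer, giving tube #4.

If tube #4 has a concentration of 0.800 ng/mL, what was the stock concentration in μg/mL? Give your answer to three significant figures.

Step 1: 50 μL + 200 μL = 250 μL total → factor 250/50 = 5
Step 2: 10-fold → factor 10
Step 3: 0.5 mL + 2 mL = 2.5 mL total → factor 2.5/0.5 = 5
Step 4: 0.5 mL + 9.5 mL = 10 mL total → factor 10/0.5 = 20
Overall dilution factor = 5 × 10 × 5 × 20 = 5000
Stock = 0.800 ng/mL × 5000 = 4000 ng/mL = 4.00 μg/mL

4.00 μg/mL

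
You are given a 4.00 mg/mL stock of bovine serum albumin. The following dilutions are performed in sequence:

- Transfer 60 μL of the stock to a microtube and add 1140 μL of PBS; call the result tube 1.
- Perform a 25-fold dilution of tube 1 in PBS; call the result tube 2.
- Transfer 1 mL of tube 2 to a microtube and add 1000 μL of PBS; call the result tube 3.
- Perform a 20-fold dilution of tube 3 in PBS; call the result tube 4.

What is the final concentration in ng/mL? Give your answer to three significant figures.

200 ng/mL

Step 1: 60 μL + 1140 μL = 1200 μL total → factor 1200/60 = 20
Step 2: 25-fold → factor 25
Step 3: 1 mL + 1000 μL = 2 mL total → factor 2/1 = 2
Step 4: 20-fold → factor 20
Overall dilution factor = 20 × 25 × 2 × 20 = 20000
Final = 4.00 mg/mL / 20000 = 0.0002000 mg/mL = 200 ng/mL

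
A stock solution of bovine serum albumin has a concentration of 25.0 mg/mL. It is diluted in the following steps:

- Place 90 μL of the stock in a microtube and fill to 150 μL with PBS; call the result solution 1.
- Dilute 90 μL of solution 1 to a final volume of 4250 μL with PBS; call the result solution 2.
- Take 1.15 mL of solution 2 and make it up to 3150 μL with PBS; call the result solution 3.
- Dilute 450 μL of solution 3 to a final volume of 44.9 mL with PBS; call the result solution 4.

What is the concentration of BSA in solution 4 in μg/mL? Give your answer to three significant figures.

1.16 μg/mL

Step 1: 90 μL brought to 150 μL → factor 150/90 = 1.6667
Step 2: 90 μL brought to 4250 μL → factor 4250/90 = 47.222
Step 3: 1.15 mL brought to 3150 μL → factor 3.15/1.15 = 2.7391
Step 4: 450 μL brought to 44.9 mL → factor 44900/450 = 99.778
Overall dilution factor = 1.6667 × 47.222 × 2.7391 × 99.778 = 21510
Final = 25.0 mg/mL / 21510 = 0.001162 mg/mL = 1.16 μg/mL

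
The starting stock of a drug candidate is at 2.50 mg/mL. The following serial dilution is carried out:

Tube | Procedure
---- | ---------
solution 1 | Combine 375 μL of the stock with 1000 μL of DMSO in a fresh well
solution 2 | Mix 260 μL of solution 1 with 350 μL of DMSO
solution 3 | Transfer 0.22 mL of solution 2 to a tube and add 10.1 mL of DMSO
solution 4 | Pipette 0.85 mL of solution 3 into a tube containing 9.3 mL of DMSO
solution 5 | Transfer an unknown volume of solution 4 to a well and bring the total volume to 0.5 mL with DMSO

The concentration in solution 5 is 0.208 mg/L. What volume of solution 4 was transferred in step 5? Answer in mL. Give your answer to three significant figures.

Step 1: 375 μL + 1000 μL = 1375 μL total → factor 1375/375 = 3.6667
Step 2: 260 μL + 350 μL = 610 μL total → factor 610/260 = 2.3462
Step 3: 0.22 mL + 10.1 mL = 10.32 mL total → factor 10.32/0.22 = 46.909
Step 4: 0.85 mL + 9.3 mL = 10.15 mL total → factor 10.15/0.85 = 11.941
Step 5: v brought to 0.5 mL → factor = 0.5 mL/v
Product of known-step factors = 4818.7
Overall factor = 2.50 mg/mL / (0.208 mg/L) = 12019
Step-5 factor = 12019 / 4818.7 = 2.4943
v = 0.5 mL / 2.4943 = 0.200 mL

0.200 mL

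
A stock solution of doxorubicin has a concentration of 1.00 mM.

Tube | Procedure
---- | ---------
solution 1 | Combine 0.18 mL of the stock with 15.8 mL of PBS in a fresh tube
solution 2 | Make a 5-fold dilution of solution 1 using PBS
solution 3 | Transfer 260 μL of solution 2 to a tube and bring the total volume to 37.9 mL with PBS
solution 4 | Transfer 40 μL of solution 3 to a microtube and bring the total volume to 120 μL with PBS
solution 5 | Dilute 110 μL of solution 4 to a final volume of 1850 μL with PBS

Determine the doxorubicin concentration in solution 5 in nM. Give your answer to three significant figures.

Step 1: 0.18 mL + 15.8 mL = 15.98 mL total → factor 15.98/0.18 = 88.778
Step 2: 5-fold → factor 5
Step 3: 260 μL brought to 37.9 mL → factor 37900/260 = 145.77
Step 4: 40 μL brought to 120 μL → factor 120/40 = 3
Step 5: 110 μL brought to 1850 μL → factor 1850/110 = 16.818
Overall dilution factor = 88.778 × 5 × 145.77 × 3 × 16.818 = 3.2647 × 10^6
Final = 1.00 mM / 3.2647 × 10^6 = 3.063 × 10^-7 mM = 0.306 nM

0.306 nM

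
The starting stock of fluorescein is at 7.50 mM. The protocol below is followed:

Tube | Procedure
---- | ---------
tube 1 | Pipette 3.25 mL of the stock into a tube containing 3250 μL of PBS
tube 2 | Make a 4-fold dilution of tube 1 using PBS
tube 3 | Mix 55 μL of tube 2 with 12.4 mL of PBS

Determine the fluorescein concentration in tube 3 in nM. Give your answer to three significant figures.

Step 1: 3.25 mL + 3250 μL = 6.5 mL total → factor 6.5/3.25 = 2
Step 2: 4-fold → factor 4
Step 3: 55 μL + 12.4 mL = 12455 μL total → factor 12455/55 = 226.45
Overall dilution factor = 2 × 4 × 226.45 = 1811.6
Final = 7.50 mM / 1811.6 = 0.004140 mM = 4.14 × 10^3 nM

4.14 × 10^3 nM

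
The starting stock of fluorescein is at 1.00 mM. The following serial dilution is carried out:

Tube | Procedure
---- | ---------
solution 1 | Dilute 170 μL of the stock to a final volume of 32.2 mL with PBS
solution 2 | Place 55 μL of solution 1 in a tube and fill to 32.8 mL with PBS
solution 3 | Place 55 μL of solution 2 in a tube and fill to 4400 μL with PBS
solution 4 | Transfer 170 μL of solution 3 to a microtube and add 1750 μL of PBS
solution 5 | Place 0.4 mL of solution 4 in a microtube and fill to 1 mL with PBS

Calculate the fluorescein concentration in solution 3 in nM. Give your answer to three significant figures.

Step 1: 170 μL brought to 32.2 mL → factor 32200/170 = 189.41
Step 2: 55 μL brought to 32.8 mL → factor 32800/55 = 596.36
Step 3: 55 μL brought to 4400 μL → factor 4400/55 = 80
Dilution factor through solution 3 = 189.41 × 596.36 × 80 = 9.0367 × 10^6
[solution 3] = 1.00 mM / 9.0367 × 10^6 = 1.107 × 10^-7 mM = 0.111 nM

0.111 nM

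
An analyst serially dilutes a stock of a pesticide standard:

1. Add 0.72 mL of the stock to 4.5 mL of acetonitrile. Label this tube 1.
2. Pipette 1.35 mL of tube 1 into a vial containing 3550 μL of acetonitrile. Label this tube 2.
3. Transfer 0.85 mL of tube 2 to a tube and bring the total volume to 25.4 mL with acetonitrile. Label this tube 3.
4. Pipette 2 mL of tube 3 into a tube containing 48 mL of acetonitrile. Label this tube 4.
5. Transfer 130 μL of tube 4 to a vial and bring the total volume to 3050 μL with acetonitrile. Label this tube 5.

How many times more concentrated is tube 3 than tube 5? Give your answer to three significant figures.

587

Step 1: 0.72 mL + 4.5 mL = 5.22 mL total → factor 5.22/0.72 = 7.25
Step 2: 1.35 mL + 3550 μL = 4.9 mL total → factor 4.9/1.35 = 3.6296
Step 3: 0.85 mL brought to 25.4 mL → factor 25.4/0.85 = 29.882
Step 4: 2 mL + 48 mL = 50 mL total → factor 50/2 = 25
Step 5: 130 μL brought to 3050 μL → factor 3050/130 = 23.462
Dilution factor to tube 3 = 786.35; to tube 5 = 4.6122 × 10^5
[tube 3]/[tube 5] = (factor to tube 5)/(factor to tube 3) = 4.6122 × 10^5/786.35 = 587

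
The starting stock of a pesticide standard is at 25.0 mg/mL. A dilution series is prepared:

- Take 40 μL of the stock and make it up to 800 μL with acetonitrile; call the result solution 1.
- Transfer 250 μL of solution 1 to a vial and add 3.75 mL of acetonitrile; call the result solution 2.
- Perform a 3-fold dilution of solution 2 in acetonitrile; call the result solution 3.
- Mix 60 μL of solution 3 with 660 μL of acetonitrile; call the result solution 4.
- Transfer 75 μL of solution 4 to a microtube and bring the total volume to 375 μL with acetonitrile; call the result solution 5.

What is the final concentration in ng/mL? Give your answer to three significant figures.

434 ng/mL

Step 1: 40 μL brought to 800 μL → factor 800/40 = 20
Step 2: 250 μL + 3.75 mL = 4000 μL total → factor 4000/250 = 16
Step 3: 3-fold → factor 3
Step 4: 60 μL + 660 μL = 720 μL total → factor 720/60 = 12
Step 5: 75 μL brought to 375 μL → factor 375/75 = 5
Overall dilution factor = 20 × 16 × 3 × 12 × 5 = 57600
Final = 25.0 mg/mL / 57600 = 0.0004340 mg/mL = 434 ng/mL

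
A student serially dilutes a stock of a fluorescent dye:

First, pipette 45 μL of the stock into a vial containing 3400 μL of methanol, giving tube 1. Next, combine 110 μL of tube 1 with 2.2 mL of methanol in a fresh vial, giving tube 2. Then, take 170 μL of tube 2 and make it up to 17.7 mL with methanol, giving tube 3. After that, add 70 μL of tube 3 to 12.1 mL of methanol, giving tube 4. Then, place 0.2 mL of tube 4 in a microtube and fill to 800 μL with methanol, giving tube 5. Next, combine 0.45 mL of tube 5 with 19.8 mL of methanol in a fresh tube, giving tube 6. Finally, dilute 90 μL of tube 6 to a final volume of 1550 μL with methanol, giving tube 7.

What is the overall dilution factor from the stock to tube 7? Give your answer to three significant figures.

9.02 × 10^10

Step 1: 45 μL + 3400 μL = 3445 μL total → factor 3445/45 = 76.556
Step 2: 110 μL + 2.2 mL = 2310 μL total → factor 2310/110 = 21
Step 3: 170 μL brought to 17.7 mL → factor 17700/170 = 104.12
Step 4: 70 μL + 12.1 mL = 12170 μL total → factor 12170/70 = 173.86
Step 5: 0.2 mL brought to 800 μL → factor 0.8/0.2 = 4
Step 6: 0.45 mL + 19.8 mL = 20.25 mL total → factor 20.25/0.45 = 45
Step 7: 90 μL brought to 1550 μL → factor 1550/90 = 17.222
Overall dilution factor = 76.556 × 21 × 104.12 × 173.86 × 4 × 45 × 17.222 = 9.0214 × 10^10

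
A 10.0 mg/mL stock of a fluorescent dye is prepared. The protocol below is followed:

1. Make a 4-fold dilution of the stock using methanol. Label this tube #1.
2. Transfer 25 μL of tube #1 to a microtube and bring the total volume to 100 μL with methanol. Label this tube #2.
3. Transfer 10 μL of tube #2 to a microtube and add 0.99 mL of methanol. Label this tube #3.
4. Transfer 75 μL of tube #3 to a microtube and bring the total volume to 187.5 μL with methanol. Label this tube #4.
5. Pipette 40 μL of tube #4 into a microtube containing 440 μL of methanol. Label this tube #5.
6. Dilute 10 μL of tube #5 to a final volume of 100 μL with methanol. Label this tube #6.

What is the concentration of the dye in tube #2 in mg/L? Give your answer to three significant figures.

Step 1: 4-fold → factor 4
Step 2: 25 μL brought to 100 μL → factor 100/25 = 4
Dilution factor through tube #2 = 4 × 4 = 16
[tube #2] = 10.0 mg/mL / 16 = 0.6250 mg/mL = 625 mg/L

625 mg/L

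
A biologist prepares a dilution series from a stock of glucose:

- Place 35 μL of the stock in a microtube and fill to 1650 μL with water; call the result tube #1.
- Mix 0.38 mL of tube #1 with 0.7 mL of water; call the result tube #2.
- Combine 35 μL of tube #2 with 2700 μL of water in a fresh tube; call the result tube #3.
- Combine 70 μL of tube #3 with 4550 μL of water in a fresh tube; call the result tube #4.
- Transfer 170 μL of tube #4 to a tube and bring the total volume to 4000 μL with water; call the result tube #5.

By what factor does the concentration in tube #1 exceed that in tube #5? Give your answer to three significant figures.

Step 1: 35 μL brought to 1650 μL → factor 1650/35 = 47.143
Step 2: 0.38 mL + 0.7 mL = 1.08 mL total → factor 1.08/0.38 = 2.8421
Step 3: 35 μL + 2700 μL = 2735 μL total → factor 2735/35 = 78.143
Step 4: 70 μL + 4550 μL = 4620 μL total → factor 4620/70 = 66
Step 5: 170 μL brought to 4000 μL → factor 4000/170 = 23.529
Dilution factor to tube #1 = 47.143; to tube #5 = 1.6259 × 10^7
[tube #1]/[tube #5] = (factor to tube #5)/(factor to tube #1) = 1.6259 × 10^7/47.143 = 3.45 × 10^5

3.45 × 10^5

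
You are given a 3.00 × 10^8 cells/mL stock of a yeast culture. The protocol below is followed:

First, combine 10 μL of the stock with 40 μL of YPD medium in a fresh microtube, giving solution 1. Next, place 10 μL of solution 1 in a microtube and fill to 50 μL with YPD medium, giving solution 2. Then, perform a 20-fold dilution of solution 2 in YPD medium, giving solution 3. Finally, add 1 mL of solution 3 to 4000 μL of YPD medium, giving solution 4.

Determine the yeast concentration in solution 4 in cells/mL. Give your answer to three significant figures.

1.20 × 10^5 cells/mL

Step 1: 10 μL + 40 μL = 50 μL total → factor 50/10 = 5
Step 2: 10 μL brought to 50 μL → factor 50/10 = 5
Step 3: 20-fold → factor 20
Step 4: 1 mL + 4000 μL = 5 mL total → factor 5/1 = 5
Overall dilution factor = 5 × 5 × 20 × 5 = 2500
Final = 3.00 × 10^8 cells/mL / 2500 = 1.20 × 10^5 cells/mL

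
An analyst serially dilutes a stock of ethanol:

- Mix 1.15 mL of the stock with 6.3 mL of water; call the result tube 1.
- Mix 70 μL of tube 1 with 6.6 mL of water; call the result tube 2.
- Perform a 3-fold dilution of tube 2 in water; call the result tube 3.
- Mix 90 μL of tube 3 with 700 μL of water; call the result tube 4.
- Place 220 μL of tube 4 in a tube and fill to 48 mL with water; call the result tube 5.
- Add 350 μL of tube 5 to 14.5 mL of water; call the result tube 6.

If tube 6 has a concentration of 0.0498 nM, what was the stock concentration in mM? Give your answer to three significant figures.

7.49 mM

Step 1: 1.15 mL + 6.3 mL = 7.45 mL total → factor 7.45/1.15 = 6.4783
Step 2: 70 μL + 6.6 mL = 6670 μL total → factor 6670/70 = 95.286
Step 3: 3-fold → factor 3
Step 4: 90 μL + 700 μL = 790 μL total → factor 790/90 = 8.7778
Step 5: 220 μL brought to 48 mL → factor 48000/220 = 218.18
Step 6: 350 μL + 14.5 mL = 14850 μL total → factor 14850/350 = 42.429
Overall dilution factor = 6.4783 × 95.286 × 3 × 8.7778 × 218.18 × 42.429 = 1.5048 × 10^8
Stock = 0.0498 nM × 1.5048 × 10^8 = 7.494 × 10^6 nM = 7.49 mM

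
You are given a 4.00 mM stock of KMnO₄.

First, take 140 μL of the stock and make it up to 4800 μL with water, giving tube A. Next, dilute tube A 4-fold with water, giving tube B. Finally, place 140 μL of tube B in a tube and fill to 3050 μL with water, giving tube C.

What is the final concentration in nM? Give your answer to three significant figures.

Step 1: 140 μL brought to 4800 μL → factor 4800/140 = 34.286
Step 2: 4-fold → factor 4
Step 3: 140 μL brought to 3050 μL → factor 3050/140 = 21.786
Overall dilution factor = 34.286 × 4 × 21.786 = 2987.8
Final = 4.00 mM / 2987.8 = 0.001339 mM = 1.34 × 10^3 nM

1.34 × 10^3 nM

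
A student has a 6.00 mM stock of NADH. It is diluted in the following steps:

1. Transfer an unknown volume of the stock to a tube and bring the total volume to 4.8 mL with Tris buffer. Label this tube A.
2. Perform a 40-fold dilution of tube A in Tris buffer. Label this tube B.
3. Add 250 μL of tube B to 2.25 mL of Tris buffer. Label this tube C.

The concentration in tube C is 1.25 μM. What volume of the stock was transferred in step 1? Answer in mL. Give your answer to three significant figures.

Step 1: v brought to 4.8 mL → factor = 4.8 mL/v
Step 2: 40-fold → factor 40
Step 3: 250 μL + 2.25 mL = 2500 μL total → factor 2500/250 = 10
Product of known-step factors = 400
Overall factor = 6.00 mM / (1.25 μM) = 4800
Step-1 factor = 4800 / 400 = 12
v = 4.8 mL / 12 = 0.400 mL

0.400 mL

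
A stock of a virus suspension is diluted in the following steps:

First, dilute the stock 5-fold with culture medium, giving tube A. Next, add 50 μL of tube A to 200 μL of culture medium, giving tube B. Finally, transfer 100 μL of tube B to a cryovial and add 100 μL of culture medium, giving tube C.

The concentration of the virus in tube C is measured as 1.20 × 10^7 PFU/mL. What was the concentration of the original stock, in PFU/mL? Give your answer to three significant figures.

Step 1: 5-fold → factor 5
Step 2: 50 μL + 200 μL = 250 μL total → factor 250/50 = 5
Step 3: 100 μL + 100 μL = 200 μL total → factor 200/100 = 2
Overall dilution factor = 5 × 5 × 2 = 50
Stock = 1.20 × 10^7 PFU/mL × 50 = 6.00 × 10^8 PFU/mL

6.00 × 10^8 PFU/mL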